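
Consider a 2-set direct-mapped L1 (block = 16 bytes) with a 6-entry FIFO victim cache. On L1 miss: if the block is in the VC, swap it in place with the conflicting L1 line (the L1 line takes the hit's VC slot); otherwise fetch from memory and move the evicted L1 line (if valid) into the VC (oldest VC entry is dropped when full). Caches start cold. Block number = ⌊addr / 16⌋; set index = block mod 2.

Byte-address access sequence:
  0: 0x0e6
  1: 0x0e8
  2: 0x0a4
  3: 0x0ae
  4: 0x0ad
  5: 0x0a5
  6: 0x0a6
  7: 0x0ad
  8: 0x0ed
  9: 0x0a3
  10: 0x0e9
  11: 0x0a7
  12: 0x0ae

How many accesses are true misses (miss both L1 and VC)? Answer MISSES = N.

MISSES = 2

0: 0xe6 (blk 14, set 0) → MISS  vc=[]
1: 0xe8 (blk 14, set 0) → L1-HIT  vc=[]
2: 0xa4 (blk 10, set 0) → MISS  vc=[14]
3: 0xae (blk 10, set 0) → L1-HIT  vc=[14]
4: 0xad (blk 10, set 0) → L1-HIT  vc=[14]
5: 0xa5 (blk 10, set 0) → L1-HIT  vc=[14]
6: 0xa6 (blk 10, set 0) → L1-HIT  vc=[14]
7: 0xad (blk 10, set 0) → L1-HIT  vc=[14]
8: 0xed (blk 14, set 0) → VC-HIT  vc=[10]
9: 0xa3 (blk 10, set 0) → VC-HIT  vc=[14]
10: 0xe9 (blk 14, set 0) → VC-HIT  vc=[10]
11: 0xa7 (blk 10, set 0) → VC-HIT  vc=[14]
12: 0xae (blk 10, set 0) → L1-HIT  vc=[14]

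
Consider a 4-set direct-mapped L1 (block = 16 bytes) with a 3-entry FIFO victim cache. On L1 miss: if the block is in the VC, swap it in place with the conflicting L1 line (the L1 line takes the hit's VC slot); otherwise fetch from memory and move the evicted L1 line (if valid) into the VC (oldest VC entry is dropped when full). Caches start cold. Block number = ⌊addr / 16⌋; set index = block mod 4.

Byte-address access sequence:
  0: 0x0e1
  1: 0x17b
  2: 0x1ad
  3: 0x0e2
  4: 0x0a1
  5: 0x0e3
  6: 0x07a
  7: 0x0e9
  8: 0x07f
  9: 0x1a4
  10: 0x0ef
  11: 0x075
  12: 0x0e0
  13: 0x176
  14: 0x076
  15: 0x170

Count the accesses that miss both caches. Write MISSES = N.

MISSES = 5

#0 0xe1→b14/s2 MISS; vc=[]
#1 0x17b→b23/s3 MISS; vc=[]
#2 0x1ad→b26/s2 MISS; vc=[14]
#3 0xe2→b14/s2 VC-HIT; vc=[26]
#4 0xa1→b10/s2 MISS; vc=[26,14]
#5 0xe3→b14/s2 VC-HIT; vc=[26,10]
#6 0x7a→b7/s3 MISS; vc=[26,10,23]
#7 0xe9→b14/s2 L1-HIT; vc=[26,10,23]
#8 0x7f→b7/s3 L1-HIT; vc=[26,10,23]
#9 0x1a4→b26/s2 VC-HIT; vc=[14,10,23]
#10 0xef→b14/s2 VC-HIT; vc=[26,10,23]
#11 0x75→b7/s3 L1-HIT; vc=[26,10,23]
#12 0xe0→b14/s2 L1-HIT; vc=[26,10,23]
#13 0x176→b23/s3 VC-HIT; vc=[26,10,7]
#14 0x76→b7/s3 VC-HIT; vc=[26,10,23]
#15 0x170→b23/s3 VC-HIT; vc=[26,10,7]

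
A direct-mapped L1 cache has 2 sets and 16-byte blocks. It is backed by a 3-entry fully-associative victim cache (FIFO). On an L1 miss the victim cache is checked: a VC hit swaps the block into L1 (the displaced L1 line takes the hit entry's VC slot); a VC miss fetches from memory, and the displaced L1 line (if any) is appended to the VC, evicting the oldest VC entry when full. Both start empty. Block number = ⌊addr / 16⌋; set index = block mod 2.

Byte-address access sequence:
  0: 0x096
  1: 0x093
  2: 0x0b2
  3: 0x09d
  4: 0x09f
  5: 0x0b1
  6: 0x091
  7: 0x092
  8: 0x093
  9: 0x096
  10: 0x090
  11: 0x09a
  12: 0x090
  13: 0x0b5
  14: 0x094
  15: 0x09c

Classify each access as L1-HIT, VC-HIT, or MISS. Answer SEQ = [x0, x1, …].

  [0] addr=0x96 blk=9 s=1: MISS | VC []
  [1] addr=0x93 blk=9 s=1: L1-HIT | VC []
  [2] addr=0xb2 blk=11 s=1: MISS | VC [9]
  [3] addr=0x9d blk=9 s=1: VC-HIT | VC [11]
  [4] addr=0x9f blk=9 s=1: L1-HIT | VC [11]
  [5] addr=0xb1 blk=11 s=1: VC-HIT | VC [9]
  [6] addr=0x91 blk=9 s=1: VC-HIT | VC [11]
  [7] addr=0x92 blk=9 s=1: L1-HIT | VC [11]
  [8] addr=0x93 blk=9 s=1: L1-HIT | VC [11]
  [9] addr=0x96 blk=9 s=1: L1-HIT | VC [11]
  [10] addr=0x90 blk=9 s=1: L1-HIT | VC [11]
  [11] addr=0x9a blk=9 s=1: L1-HIT | VC [11]
  [12] addr=0x90 blk=9 s=1: L1-HIT | VC [11]
  [13] addr=0xb5 blk=11 s=1: VC-HIT | VC [9]
  [14] addr=0x94 blk=9 s=1: VC-HIT | VC [11]
  [15] addr=0x9c blk=9 s=1: L1-HIT | VC [11]

SEQ = [MISS, L1-HIT, MISS, VC-HIT, L1-HIT, VC-HIT, VC-HIT, L1-HIT, L1-HIT, L1-HIT, L1-HIT, L1-HIT, L1-HIT, VC-HIT, VC-HIT, L1-HIT]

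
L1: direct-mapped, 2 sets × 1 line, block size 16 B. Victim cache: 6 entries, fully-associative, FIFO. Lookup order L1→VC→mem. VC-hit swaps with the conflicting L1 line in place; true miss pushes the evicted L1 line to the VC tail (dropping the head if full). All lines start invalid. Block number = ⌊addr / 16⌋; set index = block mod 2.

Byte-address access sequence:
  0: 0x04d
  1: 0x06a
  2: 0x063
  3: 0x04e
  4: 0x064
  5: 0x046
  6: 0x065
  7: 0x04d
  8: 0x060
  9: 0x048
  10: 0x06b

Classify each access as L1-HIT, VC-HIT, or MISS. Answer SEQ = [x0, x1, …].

SEQ = [MISS, MISS, L1-HIT, VC-HIT, VC-HIT, VC-HIT, VC-HIT, VC-HIT, VC-HIT, VC-HIT, VC-HIT]

#0 0x4d→b4/s0 MISS; vc=[]
#1 0x6a→b6/s0 MISS; vc=[4]
#2 0x63→b6/s0 L1-HIT; vc=[4]
#3 0x4e→b4/s0 VC-HIT; vc=[6]
#4 0x64→b6/s0 VC-HIT; vc=[4]
#5 0x46→b4/s0 VC-HIT; vc=[6]
#6 0x65→b6/s0 VC-HIT; vc=[4]
#7 0x4d→b4/s0 VC-HIT; vc=[6]
#8 0x60→b6/s0 VC-HIT; vc=[4]
#9 0x48→b4/s0 VC-HIT; vc=[6]
#10 0x6b→b6/s0 VC-HIT; vc=[4]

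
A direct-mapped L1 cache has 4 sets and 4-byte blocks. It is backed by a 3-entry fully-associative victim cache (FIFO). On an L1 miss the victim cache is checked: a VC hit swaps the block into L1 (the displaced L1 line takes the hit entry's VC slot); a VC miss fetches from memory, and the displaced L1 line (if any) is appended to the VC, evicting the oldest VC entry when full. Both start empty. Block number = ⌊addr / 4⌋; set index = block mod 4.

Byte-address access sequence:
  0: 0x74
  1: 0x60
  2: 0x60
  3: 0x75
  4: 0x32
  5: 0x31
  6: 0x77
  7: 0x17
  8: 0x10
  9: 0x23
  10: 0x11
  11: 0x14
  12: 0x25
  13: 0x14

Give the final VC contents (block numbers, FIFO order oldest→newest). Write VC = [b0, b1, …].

0: 0x74 (blk 29, set 1) → MISS  vc=[]
1: 0x60 (blk 24, set 0) → MISS  vc=[]
2: 0x60 (blk 24, set 0) → L1-HIT  vc=[]
3: 0x75 (blk 29, set 1) → L1-HIT  vc=[]
4: 0x32 (blk 12, set 0) → MISS  vc=[24]
5: 0x31 (blk 12, set 0) → L1-HIT  vc=[24]
6: 0x77 (blk 29, set 1) → L1-HIT  vc=[24]
7: 0x17 (blk 5, set 1) → MISS  vc=[24, 29]
8: 0x10 (blk 4, set 0) → MISS  vc=[24, 29, 12]
9: 0x23 (blk 8, set 0) → MISS  vc=[29, 12, 4]
10: 0x11 (blk 4, set 0) → VC-HIT  vc=[29, 12, 8]
11: 0x14 (blk 5, set 1) → L1-HIT  vc=[29, 12, 8]
12: 0x25 (blk 9, set 1) → MISS  vc=[12, 8, 5]
13: 0x14 (blk 5, set 1) → VC-HIT  vc=[12, 8, 9]

VC = [12, 8, 9]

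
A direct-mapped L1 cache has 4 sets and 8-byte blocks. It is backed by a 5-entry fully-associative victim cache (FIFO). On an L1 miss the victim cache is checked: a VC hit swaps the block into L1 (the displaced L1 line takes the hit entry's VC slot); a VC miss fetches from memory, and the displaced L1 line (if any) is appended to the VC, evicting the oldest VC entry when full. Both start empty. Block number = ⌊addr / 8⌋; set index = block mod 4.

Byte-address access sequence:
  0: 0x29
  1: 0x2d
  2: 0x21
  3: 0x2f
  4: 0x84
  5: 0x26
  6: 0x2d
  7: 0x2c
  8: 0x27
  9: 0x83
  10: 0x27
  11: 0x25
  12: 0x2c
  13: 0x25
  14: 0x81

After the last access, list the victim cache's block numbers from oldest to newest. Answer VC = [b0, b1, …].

VC = [4]

  [0] addr=0x29 blk=5 s=1: MISS | VC []
  [1] addr=0x2d blk=5 s=1: L1-HIT | VC []
  [2] addr=0x21 blk=4 s=0: MISS | VC []
  [3] addr=0x2f blk=5 s=1: L1-HIT | VC []
  [4] addr=0x84 blk=16 s=0: MISS | VC [4]
  [5] addr=0x26 blk=4 s=0: VC-HIT | VC [16]
  [6] addr=0x2d blk=5 s=1: L1-HIT | VC [16]
  [7] addr=0x2c blk=5 s=1: L1-HIT | VC [16]
  [8] addr=0x27 blk=4 s=0: L1-HIT | VC [16]
  [9] addr=0x83 blk=16 s=0: VC-HIT | VC [4]
  [10] addr=0x27 blk=4 s=0: VC-HIT | VC [16]
  [11] addr=0x25 blk=4 s=0: L1-HIT | VC [16]
  [12] addr=0x2c blk=5 s=1: L1-HIT | VC [16]
  [13] addr=0x25 blk=4 s=0: L1-HIT | VC [16]
  [14] addr=0x81 blk=16 s=0: VC-HIT | VC [4]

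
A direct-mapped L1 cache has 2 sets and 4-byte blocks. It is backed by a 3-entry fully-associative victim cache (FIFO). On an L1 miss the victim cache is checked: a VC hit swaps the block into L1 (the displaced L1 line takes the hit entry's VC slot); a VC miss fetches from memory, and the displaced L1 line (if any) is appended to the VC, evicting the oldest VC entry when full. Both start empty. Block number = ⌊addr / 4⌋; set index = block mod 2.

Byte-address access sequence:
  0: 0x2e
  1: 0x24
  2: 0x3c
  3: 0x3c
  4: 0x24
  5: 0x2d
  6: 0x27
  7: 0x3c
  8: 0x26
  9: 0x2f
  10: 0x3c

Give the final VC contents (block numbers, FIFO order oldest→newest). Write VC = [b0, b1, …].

VC = [9, 11]

0: 0x2e (blk 11, set 1) → MISS  vc=[]
1: 0x24 (blk 9, set 1) → MISS  vc=[11]
2: 0x3c (blk 15, set 1) → MISS  vc=[11, 9]
3: 0x3c (blk 15, set 1) → L1-HIT  vc=[11, 9]
4: 0x24 (blk 9, set 1) → VC-HIT  vc=[11, 15]
5: 0x2d (blk 11, set 1) → VC-HIT  vc=[9, 15]
6: 0x27 (blk 9, set 1) → VC-HIT  vc=[11, 15]
7: 0x3c (blk 15, set 1) → VC-HIT  vc=[11, 9]
8: 0x26 (blk 9, set 1) → VC-HIT  vc=[11, 15]
9: 0x2f (blk 11, set 1) → VC-HIT  vc=[9, 15]
10: 0x3c (blk 15, set 1) → VC-HIT  vc=[9, 11]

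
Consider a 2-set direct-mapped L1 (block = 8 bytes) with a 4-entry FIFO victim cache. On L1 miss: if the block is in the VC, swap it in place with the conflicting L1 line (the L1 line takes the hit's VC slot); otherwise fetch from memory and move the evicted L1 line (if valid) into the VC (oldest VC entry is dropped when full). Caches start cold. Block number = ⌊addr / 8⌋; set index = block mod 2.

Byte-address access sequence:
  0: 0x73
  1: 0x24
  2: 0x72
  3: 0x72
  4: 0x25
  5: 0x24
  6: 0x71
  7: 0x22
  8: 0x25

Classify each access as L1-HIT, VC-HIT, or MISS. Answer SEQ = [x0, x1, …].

SEQ = [MISS, MISS, VC-HIT, L1-HIT, VC-HIT, L1-HIT, VC-HIT, VC-HIT, L1-HIT]

  [0] addr=0x73 blk=14 s=0: MISS | VC []
  [1] addr=0x24 blk=4 s=0: MISS | VC [14]
  [2] addr=0x72 blk=14 s=0: VC-HIT | VC [4]
  [3] addr=0x72 blk=14 s=0: L1-HIT | VC [4]
  [4] addr=0x25 blk=4 s=0: VC-HIT | VC [14]
  [5] addr=0x24 blk=4 s=0: L1-HIT | VC [14]
  [6] addr=0x71 blk=14 s=0: VC-HIT | VC [4]
  [7] addr=0x22 blk=4 s=0: VC-HIT | VC [14]
  [8] addr=0x25 blk=4 s=0: L1-HIT | VC [14]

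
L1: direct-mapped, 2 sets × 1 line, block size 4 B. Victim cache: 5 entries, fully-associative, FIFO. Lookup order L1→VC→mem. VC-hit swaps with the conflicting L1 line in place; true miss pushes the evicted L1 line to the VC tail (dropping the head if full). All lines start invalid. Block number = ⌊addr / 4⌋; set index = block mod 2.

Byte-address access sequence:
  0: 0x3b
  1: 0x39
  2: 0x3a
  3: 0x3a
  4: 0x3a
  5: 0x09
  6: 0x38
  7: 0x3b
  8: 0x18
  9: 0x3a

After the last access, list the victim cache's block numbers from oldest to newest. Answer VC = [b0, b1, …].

0: 0x3b (blk 14, set 0) → MISS  vc=[]
1: 0x39 (blk 14, set 0) → L1-HIT  vc=[]
2: 0x3a (blk 14, set 0) → L1-HIT  vc=[]
3: 0x3a (blk 14, set 0) → L1-HIT  vc=[]
4: 0x3a (blk 14, set 0) → L1-HIT  vc=[]
5: 0x9 (blk 2, set 0) → MISS  vc=[14]
6: 0x38 (blk 14, set 0) → VC-HIT  vc=[2]
7: 0x3b (blk 14, set 0) → L1-HIT  vc=[2]
8: 0x18 (blk 6, set 0) → MISS  vc=[2, 14]
9: 0x3a (blk 14, set 0) → VC-HIT  vc=[2, 6]

VC = [2, 6]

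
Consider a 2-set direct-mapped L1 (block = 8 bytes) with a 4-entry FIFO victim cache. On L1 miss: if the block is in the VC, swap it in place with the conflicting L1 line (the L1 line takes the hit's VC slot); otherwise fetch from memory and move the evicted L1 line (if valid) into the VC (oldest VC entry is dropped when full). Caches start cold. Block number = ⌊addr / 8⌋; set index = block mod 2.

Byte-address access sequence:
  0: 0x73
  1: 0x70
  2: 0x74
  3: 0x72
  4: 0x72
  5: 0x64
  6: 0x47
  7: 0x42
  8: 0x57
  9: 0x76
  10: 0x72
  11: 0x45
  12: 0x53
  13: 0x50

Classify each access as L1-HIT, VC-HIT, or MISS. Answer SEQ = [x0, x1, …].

#0 0x73→b14/s0 MISS; vc=[]
#1 0x70→b14/s0 L1-HIT; vc=[]
#2 0x74→b14/s0 L1-HIT; vc=[]
#3 0x72→b14/s0 L1-HIT; vc=[]
#4 0x72→b14/s0 L1-HIT; vc=[]
#5 0x64→b12/s0 MISS; vc=[14]
#6 0x47→b8/s0 MISS; vc=[14,12]
#7 0x42→b8/s0 L1-HIT; vc=[14,12]
#8 0x57→b10/s0 MISS; vc=[14,12,8]
#9 0x76→b14/s0 VC-HIT; vc=[10,12,8]
#10 0x72→b14/s0 L1-HIT; vc=[10,12,8]
#11 0x45→b8/s0 VC-HIT; vc=[10,12,14]
#12 0x53→b10/s0 VC-HIT; vc=[8,12,14]
#13 0x50→b10/s0 L1-HIT; vc=[8,12,14]

SEQ = [MISS, L1-HIT, L1-HIT, L1-HIT, L1-HIT, MISS, MISS, L1-HIT, MISS, VC-HIT, L1-HIT, VC-HIT, VC-HIT, L1-HIT]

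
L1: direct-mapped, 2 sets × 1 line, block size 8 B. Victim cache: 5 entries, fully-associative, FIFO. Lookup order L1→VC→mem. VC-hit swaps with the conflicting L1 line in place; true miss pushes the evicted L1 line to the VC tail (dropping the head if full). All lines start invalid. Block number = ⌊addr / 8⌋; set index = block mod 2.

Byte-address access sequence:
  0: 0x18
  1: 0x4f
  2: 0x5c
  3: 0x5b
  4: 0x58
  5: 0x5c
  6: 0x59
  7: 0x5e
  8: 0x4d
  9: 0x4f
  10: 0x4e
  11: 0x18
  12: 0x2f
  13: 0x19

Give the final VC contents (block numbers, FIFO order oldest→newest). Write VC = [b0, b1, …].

VC = [9, 11, 5]

0: 0x18 (blk 3, set 1) → MISS  vc=[]
1: 0x4f (blk 9, set 1) → MISS  vc=[3]
2: 0x5c (blk 11, set 1) → MISS  vc=[3, 9]
3: 0x5b (blk 11, set 1) → L1-HIT  vc=[3, 9]
4: 0x58 (blk 11, set 1) → L1-HIT  vc=[3, 9]
5: 0x5c (blk 11, set 1) → L1-HIT  vc=[3, 9]
6: 0x59 (blk 11, set 1) → L1-HIT  vc=[3, 9]
7: 0x5e (blk 11, set 1) → L1-HIT  vc=[3, 9]
8: 0x4d (blk 9, set 1) → VC-HIT  vc=[3, 11]
9: 0x4f (blk 9, set 1) → L1-HIT  vc=[3, 11]
10: 0x4e (blk 9, set 1) → L1-HIT  vc=[3, 11]
11: 0x18 (blk 3, set 1) → VC-HIT  vc=[9, 11]
12: 0x2f (blk 5, set 1) → MISS  vc=[9, 11, 3]
13: 0x19 (blk 3, set 1) → VC-HIT  vc=[9, 11, 5]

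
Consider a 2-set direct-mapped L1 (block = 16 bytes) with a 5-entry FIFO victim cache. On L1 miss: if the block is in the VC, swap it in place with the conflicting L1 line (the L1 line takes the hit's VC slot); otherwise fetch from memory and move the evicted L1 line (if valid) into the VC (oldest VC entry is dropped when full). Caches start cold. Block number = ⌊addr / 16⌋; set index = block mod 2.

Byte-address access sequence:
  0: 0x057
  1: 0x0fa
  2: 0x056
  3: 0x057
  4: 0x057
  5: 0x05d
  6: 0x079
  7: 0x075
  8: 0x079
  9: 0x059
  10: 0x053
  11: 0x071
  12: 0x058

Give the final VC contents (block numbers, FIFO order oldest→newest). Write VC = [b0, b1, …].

VC = [15, 7]

0: 0x57 (blk 5, set 1) → MISS  vc=[]
1: 0xfa (blk 15, set 1) → MISS  vc=[5]
2: 0x56 (blk 5, set 1) → VC-HIT  vc=[15]
3: 0x57 (blk 5, set 1) → L1-HIT  vc=[15]
4: 0x57 (blk 5, set 1) → L1-HIT  vc=[15]
5: 0x5d (blk 5, set 1) → L1-HIT  vc=[15]
6: 0x79 (blk 7, set 1) → MISS  vc=[15, 5]
7: 0x75 (blk 7, set 1) → L1-HIT  vc=[15, 5]
8: 0x79 (blk 7, set 1) → L1-HIT  vc=[15, 5]
9: 0x59 (blk 5, set 1) → VC-HIT  vc=[15, 7]
10: 0x53 (blk 5, set 1) → L1-HIT  vc=[15, 7]
11: 0x71 (blk 7, set 1) → VC-HIT  vc=[15, 5]
12: 0x58 (blk 5, set 1) → VC-HIT  vc=[15, 7]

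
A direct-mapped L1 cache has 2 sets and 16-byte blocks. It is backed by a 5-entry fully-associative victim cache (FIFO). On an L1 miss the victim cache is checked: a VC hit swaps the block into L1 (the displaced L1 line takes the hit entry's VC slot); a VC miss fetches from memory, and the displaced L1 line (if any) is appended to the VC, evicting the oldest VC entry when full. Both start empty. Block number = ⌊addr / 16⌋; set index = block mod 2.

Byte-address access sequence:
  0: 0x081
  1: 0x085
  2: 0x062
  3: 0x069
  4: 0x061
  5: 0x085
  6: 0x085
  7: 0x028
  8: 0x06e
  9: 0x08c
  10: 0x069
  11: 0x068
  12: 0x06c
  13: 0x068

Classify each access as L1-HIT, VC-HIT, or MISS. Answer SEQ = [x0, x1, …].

SEQ = [MISS, L1-HIT, MISS, L1-HIT, L1-HIT, VC-HIT, L1-HIT, MISS, VC-HIT, VC-HIT, VC-HIT, L1-HIT, L1-HIT, L1-HIT]

0: 0x81 (blk 8, set 0) → MISS  vc=[]
1: 0x85 (blk 8, set 0) → L1-HIT  vc=[]
2: 0x62 (blk 6, set 0) → MISS  vc=[8]
3: 0x69 (blk 6, set 0) → L1-HIT  vc=[8]
4: 0x61 (blk 6, set 0) → L1-HIT  vc=[8]
5: 0x85 (blk 8, set 0) → VC-HIT  vc=[6]
6: 0x85 (blk 8, set 0) → L1-HIT  vc=[6]
7: 0x28 (blk 2, set 0) → MISS  vc=[6, 8]
8: 0x6e (blk 6, set 0) → VC-HIT  vc=[2, 8]
9: 0x8c (blk 8, set 0) → VC-HIT  vc=[2, 6]
10: 0x69 (blk 6, set 0) → VC-HIT  vc=[2, 8]
11: 0x68 (blk 6, set 0) → L1-HIT  vc=[2, 8]
12: 0x6c (blk 6, set 0) → L1-HIT  vc=[2, 8]
13: 0x68 (blk 6, set 0) → L1-HIT  vc=[2, 8]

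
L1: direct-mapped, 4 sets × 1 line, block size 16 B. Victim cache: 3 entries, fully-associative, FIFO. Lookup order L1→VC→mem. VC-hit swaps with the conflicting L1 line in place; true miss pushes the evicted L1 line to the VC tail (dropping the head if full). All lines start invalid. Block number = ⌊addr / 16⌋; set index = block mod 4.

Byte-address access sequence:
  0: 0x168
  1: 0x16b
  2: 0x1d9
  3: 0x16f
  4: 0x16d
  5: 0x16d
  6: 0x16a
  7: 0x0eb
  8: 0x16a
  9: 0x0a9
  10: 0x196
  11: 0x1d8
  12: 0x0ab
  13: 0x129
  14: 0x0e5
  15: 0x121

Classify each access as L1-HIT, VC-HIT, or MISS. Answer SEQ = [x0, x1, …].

  [0] addr=0x168 blk=22 s=2: MISS | VC []
  [1] addr=0x16b blk=22 s=2: L1-HIT | VC []
  [2] addr=0x1d9 blk=29 s=1: MISS | VC []
  [3] addr=0x16f blk=22 s=2: L1-HIT | VC []
  [4] addr=0x16d blk=22 s=2: L1-HIT | VC []
  [5] addr=0x16d blk=22 s=2: L1-HIT | VC []
  [6] addr=0x16a blk=22 s=2: L1-HIT | VC []
  [7] addr=0xeb blk=14 s=2: MISS | VC [22]
  [8] addr=0x16a blk=22 s=2: VC-HIT | VC [14]
  [9] addr=0xa9 blk=10 s=2: MISS | VC [14, 22]
  [10] addr=0x196 blk=25 s=1: MISS | VC [14, 22, 29]
  [11] addr=0x1d8 blk=29 s=1: VC-HIT | VC [14, 22, 25]
  [12] addr=0xab blk=10 s=2: L1-HIT | VC [14, 22, 25]
  [13] addr=0x129 blk=18 s=2: MISS | VC [22, 25, 10]
  [14] addr=0xe5 blk=14 s=2: MISS | VC [25, 10, 18]
  [15] addr=0x121 blk=18 s=2: VC-HIT | VC [25, 10, 14]

SEQ = [MISS, L1-HIT, MISS, L1-HIT, L1-HIT, L1-HIT, L1-HIT, MISS, VC-HIT, MISS, MISS, VC-HIT, L1-HIT, MISS, MISS, VC-HIT]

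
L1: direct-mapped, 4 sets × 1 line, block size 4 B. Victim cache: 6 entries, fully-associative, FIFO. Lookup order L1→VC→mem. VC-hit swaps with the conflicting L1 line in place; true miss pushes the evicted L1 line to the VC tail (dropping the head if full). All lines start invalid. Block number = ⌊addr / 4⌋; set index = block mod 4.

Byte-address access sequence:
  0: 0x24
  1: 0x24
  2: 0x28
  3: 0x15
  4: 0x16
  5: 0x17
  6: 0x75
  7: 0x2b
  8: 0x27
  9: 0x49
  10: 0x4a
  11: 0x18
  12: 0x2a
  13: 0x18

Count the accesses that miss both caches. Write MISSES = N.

  [0] addr=0x24 blk=9 s=1: MISS | VC []
  [1] addr=0x24 blk=9 s=1: L1-HIT | VC []
  [2] addr=0x28 blk=10 s=2: MISS | VC []
  [3] addr=0x15 blk=5 s=1: MISS | VC [9]
  [4] addr=0x16 blk=5 s=1: L1-HIT | VC [9]
  [5] addr=0x17 blk=5 s=1: L1-HIT | VC [9]
  [6] addr=0x75 blk=29 s=1: MISS | VC [9, 5]
  [7] addr=0x2b blk=10 s=2: L1-HIT | VC [9, 5]
  [8] addr=0x27 blk=9 s=1: VC-HIT | VC [29, 5]
  [9] addr=0x49 blk=18 s=2: MISS | VC [29, 5, 10]
  [10] addr=0x4a blk=18 s=2: L1-HIT | VC [29, 5, 10]
  [11] addr=0x18 blk=6 s=2: MISS | VC [29, 5, 10, 18]
  [12] addr=0x2a blk=10 s=2: VC-HIT | VC [29, 5, 6, 18]
  [13] addr=0x18 blk=6 s=2: VC-HIT | VC [29, 5, 10, 18]

MISSES = 6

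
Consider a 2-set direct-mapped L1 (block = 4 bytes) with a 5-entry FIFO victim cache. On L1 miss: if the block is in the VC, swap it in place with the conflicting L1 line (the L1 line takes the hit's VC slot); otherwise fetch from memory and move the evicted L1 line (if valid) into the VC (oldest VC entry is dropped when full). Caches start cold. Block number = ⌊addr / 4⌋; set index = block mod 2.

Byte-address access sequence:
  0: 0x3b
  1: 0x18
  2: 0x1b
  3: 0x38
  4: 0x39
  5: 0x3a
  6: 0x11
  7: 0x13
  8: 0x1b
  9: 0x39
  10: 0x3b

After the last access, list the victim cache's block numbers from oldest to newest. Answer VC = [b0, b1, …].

#0 0x3b→b14/s0 MISS; vc=[]
#1 0x18→b6/s0 MISS; vc=[14]
#2 0x1b→b6/s0 L1-HIT; vc=[14]
#3 0x38→b14/s0 VC-HIT; vc=[6]
#4 0x39→b14/s0 L1-HIT; vc=[6]
#5 0x3a→b14/s0 L1-HIT; vc=[6]
#6 0x11→b4/s0 MISS; vc=[6,14]
#7 0x13→b4/s0 L1-HIT; vc=[6,14]
#8 0x1b→b6/s0 VC-HIT; vc=[4,14]
#9 0x39→b14/s0 VC-HIT; vc=[4,6]
#10 0x3b→b14/s0 L1-HIT; vc=[4,6]

VC = [4, 6]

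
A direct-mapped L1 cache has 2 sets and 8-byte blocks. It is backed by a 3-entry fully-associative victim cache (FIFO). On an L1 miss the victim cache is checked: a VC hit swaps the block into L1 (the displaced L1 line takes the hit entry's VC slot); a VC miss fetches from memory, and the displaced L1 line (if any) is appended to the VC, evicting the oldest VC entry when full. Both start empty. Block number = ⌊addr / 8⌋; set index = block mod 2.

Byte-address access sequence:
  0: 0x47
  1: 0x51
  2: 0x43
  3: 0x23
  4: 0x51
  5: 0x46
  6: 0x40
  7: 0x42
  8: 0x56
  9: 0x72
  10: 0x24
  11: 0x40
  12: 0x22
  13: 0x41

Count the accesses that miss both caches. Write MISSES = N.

MISSES = 4

0: 0x47 (blk 8, set 0) → MISS  vc=[]
1: 0x51 (blk 10, set 0) → MISS  vc=[8]
2: 0x43 (blk 8, set 0) → VC-HIT  vc=[10]
3: 0x23 (blk 4, set 0) → MISS  vc=[10, 8]
4: 0x51 (blk 10, set 0) → VC-HIT  vc=[4, 8]
5: 0x46 (blk 8, set 0) → VC-HIT  vc=[4, 10]
6: 0x40 (blk 8, set 0) → L1-HIT  vc=[4, 10]
7: 0x42 (blk 8, set 0) → L1-HIT  vc=[4, 10]
8: 0x56 (blk 10, set 0) → VC-HIT  vc=[4, 8]
9: 0x72 (blk 14, set 0) → MISS  vc=[4, 8, 10]
10: 0x24 (blk 4, set 0) → VC-HIT  vc=[14, 8, 10]
11: 0x40 (blk 8, set 0) → VC-HIT  vc=[14, 4, 10]
12: 0x22 (blk 4, set 0) → VC-HIT  vc=[14, 8, 10]
13: 0x41 (blk 8, set 0) → VC-HIT  vc=[14, 4, 10]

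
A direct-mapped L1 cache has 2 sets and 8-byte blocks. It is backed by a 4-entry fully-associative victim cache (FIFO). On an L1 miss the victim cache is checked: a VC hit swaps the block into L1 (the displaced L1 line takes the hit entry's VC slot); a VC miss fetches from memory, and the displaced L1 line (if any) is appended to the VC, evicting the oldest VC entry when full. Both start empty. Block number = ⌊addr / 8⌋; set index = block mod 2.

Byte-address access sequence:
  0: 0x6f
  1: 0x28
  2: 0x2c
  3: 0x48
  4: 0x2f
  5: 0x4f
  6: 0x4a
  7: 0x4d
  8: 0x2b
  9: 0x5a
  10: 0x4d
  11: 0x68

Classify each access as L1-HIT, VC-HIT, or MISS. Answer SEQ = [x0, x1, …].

#0 0x6f→b13/s1 MISS; vc=[]
#1 0x28→b5/s1 MISS; vc=[13]
#2 0x2c→b5/s1 L1-HIT; vc=[13]
#3 0x48→b9/s1 MISS; vc=[13,5]
#4 0x2f→b5/s1 VC-HIT; vc=[13,9]
#5 0x4f→b9/s1 VC-HIT; vc=[13,5]
#6 0x4a→b9/s1 L1-HIT; vc=[13,5]
#7 0x4d→b9/s1 L1-HIT; vc=[13,5]
#8 0x2b→b5/s1 VC-HIT; vc=[13,9]
#9 0x5a→b11/s1 MISS; vc=[13,9,5]
#10 0x4d→b9/s1 VC-HIT; vc=[13,11,5]
#11 0x68→b13/s1 VC-HIT; vc=[9,11,5]

SEQ = [MISS, MISS, L1-HIT, MISS, VC-HIT, VC-HIT, L1-HIT, L1-HIT, VC-HIT, MISS, VC-HIT, VC-HIT]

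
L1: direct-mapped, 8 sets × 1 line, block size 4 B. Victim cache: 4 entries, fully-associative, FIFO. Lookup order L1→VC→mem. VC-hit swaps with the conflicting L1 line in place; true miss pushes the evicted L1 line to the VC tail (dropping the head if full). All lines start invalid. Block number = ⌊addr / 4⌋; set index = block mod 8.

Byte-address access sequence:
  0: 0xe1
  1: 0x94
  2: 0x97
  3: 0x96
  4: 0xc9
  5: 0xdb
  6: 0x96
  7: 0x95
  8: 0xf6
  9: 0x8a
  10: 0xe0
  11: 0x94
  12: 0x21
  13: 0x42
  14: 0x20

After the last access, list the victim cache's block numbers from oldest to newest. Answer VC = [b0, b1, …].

  [0] addr=0xe1 blk=56 s=0: MISS | VC []
  [1] addr=0x94 blk=37 s=5: MISS | VC []
  [2] addr=0x97 blk=37 s=5: L1-HIT | VC []
  [3] addr=0x96 blk=37 s=5: L1-HIT | VC []
  [4] addr=0xc9 blk=50 s=2: MISS | VC []
  [5] addr=0xdb blk=54 s=6: MISS | VC []
  [6] addr=0x96 blk=37 s=5: L1-HIT | VC []
  [7] addr=0x95 blk=37 s=5: L1-HIT | VC []
  [8] addr=0xf6 blk=61 s=5: MISS | VC [37]
  [9] addr=0x8a blk=34 s=2: MISS | VC [37, 50]
  [10] addr=0xe0 blk=56 s=0: L1-HIT | VC [37, 50]
  [11] addr=0x94 blk=37 s=5: VC-HIT | VC [61, 50]
  [12] addr=0x21 blk=8 s=0: MISS | VC [61, 50, 56]
  [13] addr=0x42 blk=16 s=0: MISS | VC [61, 50, 56, 8]
  [14] addr=0x20 blk=8 s=0: VC-HIT | VC [61, 50, 56, 16]

VC = [61, 50, 56, 16]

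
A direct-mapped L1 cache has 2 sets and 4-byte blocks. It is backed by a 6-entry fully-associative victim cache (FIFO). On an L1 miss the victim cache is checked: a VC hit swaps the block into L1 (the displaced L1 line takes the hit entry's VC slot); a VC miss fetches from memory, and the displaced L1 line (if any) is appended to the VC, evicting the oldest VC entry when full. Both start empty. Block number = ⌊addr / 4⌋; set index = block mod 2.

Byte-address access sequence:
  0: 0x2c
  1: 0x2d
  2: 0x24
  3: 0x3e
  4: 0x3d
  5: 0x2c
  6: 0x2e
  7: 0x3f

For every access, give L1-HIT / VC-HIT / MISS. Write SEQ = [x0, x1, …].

#0 0x2c→b11/s1 MISS; vc=[]
#1 0x2d→b11/s1 L1-HIT; vc=[]
#2 0x24→b9/s1 MISS; vc=[11]
#3 0x3e→b15/s1 MISS; vc=[11,9]
#4 0x3d→b15/s1 L1-HIT; vc=[11,9]
#5 0x2c→b11/s1 VC-HIT; vc=[15,9]
#6 0x2e→b11/s1 L1-HIT; vc=[15,9]
#7 0x3f→b15/s1 VC-HIT; vc=[11,9]

SEQ = [MISS, L1-HIT, MISS, MISS, L1-HIT, VC-HIT, L1-HIT, VC-HIT]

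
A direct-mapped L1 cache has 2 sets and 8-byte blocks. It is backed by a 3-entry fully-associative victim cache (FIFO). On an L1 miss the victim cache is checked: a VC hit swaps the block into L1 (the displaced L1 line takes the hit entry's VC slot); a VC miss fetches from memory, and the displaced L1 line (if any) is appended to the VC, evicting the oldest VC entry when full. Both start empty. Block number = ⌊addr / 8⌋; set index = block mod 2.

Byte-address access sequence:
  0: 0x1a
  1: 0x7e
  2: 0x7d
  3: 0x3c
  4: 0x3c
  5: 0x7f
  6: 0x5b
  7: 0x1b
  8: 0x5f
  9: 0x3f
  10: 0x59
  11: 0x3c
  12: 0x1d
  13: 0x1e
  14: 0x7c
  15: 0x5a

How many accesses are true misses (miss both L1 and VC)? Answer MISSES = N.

0: 0x1a (blk 3, set 1) → MISS  vc=[]
1: 0x7e (blk 15, set 1) → MISS  vc=[3]
2: 0x7d (blk 15, set 1) → L1-HIT  vc=[3]
3: 0x3c (blk 7, set 1) → MISS  vc=[3, 15]
4: 0x3c (blk 7, set 1) → L1-HIT  vc=[3, 15]
5: 0x7f (blk 15, set 1) → VC-HIT  vc=[3, 7]
6: 0x5b (blk 11, set 1) → MISS  vc=[3, 7, 15]
7: 0x1b (blk 3, set 1) → VC-HIT  vc=[11, 7, 15]
8: 0x5f (blk 11, set 1) → VC-HIT  vc=[3, 7, 15]
9: 0x3f (blk 7, set 1) → VC-HIT  vc=[3, 11, 15]
10: 0x59 (blk 11, set 1) → VC-HIT  vc=[3, 7, 15]
11: 0x3c (blk 7, set 1) → VC-HIT  vc=[3, 11, 15]
12: 0x1d (blk 3, set 1) → VC-HIT  vc=[7, 11, 15]
13: 0x1e (blk 3, set 1) → L1-HIT  vc=[7, 11, 15]
14: 0x7c (blk 15, set 1) → VC-HIT  vc=[7, 11, 3]
15: 0x5a (blk 11, set 1) → VC-HIT  vc=[7, 15, 3]

MISSES = 4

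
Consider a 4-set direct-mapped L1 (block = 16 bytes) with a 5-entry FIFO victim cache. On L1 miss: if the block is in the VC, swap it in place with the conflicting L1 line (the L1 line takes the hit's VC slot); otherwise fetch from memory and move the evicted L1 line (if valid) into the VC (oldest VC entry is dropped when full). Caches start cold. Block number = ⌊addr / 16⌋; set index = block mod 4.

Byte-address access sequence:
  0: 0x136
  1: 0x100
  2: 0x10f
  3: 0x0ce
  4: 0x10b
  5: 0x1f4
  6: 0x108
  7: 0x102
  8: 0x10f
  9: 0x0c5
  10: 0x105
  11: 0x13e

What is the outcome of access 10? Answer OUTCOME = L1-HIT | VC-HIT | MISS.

OUTCOME = VC-HIT

  [0] addr=0x136 blk=19 s=3: MISS | VC []
  [1] addr=0x100 blk=16 s=0: MISS | VC []
  [2] addr=0x10f blk=16 s=0: L1-HIT | VC []
  [3] addr=0xce blk=12 s=0: MISS | VC [16]
  [4] addr=0x10b blk=16 s=0: VC-HIT | VC [12]
  [5] addr=0x1f4 blk=31 s=3: MISS | VC [12, 19]
  [6] addr=0x108 blk=16 s=0: L1-HIT | VC [12, 19]
  [7] addr=0x102 blk=16 s=0: L1-HIT | VC [12, 19]
  [8] addr=0x10f blk=16 s=0: L1-HIT | VC [12, 19]
  [9] addr=0xc5 blk=12 s=0: VC-HIT | VC [16, 19]
  [10] addr=0x105 blk=16 s=0: VC-HIT | VC [12, 19]
  [11] addr=0x13e blk=19 s=3: VC-HIT | VC [12, 31]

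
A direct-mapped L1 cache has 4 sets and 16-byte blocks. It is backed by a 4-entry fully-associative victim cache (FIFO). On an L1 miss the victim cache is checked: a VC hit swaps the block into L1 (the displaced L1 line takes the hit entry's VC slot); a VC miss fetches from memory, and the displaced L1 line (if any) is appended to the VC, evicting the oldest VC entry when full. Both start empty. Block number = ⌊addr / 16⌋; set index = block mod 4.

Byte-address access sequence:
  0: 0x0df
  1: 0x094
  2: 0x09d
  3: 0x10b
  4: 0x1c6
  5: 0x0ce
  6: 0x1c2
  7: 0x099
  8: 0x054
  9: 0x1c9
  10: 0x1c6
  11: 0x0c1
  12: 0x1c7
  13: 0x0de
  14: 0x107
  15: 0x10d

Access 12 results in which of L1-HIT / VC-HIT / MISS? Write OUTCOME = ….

#0 0xdf→b13/s1 MISS; vc=[]
#1 0x94→b9/s1 MISS; vc=[13]
#2 0x9d→b9/s1 L1-HIT; vc=[13]
#3 0x10b→b16/s0 MISS; vc=[13]
#4 0x1c6→b28/s0 MISS; vc=[13,16]
#5 0xce→b12/s0 MISS; vc=[13,16,28]
#6 0x1c2→b28/s0 VC-HIT; vc=[13,16,12]
#7 0x99→b9/s1 L1-HIT; vc=[13,16,12]
#8 0x54→b5/s1 MISS; vc=[13,16,12,9]
#9 0x1c9→b28/s0 L1-HIT; vc=[13,16,12,9]
#10 0x1c6→b28/s0 L1-HIT; vc=[13,16,12,9]
#11 0xc1→b12/s0 VC-HIT; vc=[13,16,28,9]
#12 0x1c7→b28/s0 VC-HIT; vc=[13,16,12,9]
#13 0xde→b13/s1 VC-HIT; vc=[5,16,12,9]
#14 0x107→b16/s0 VC-HIT; vc=[5,28,12,9]
#15 0x10d→b16/s0 L1-HIT; vc=[5,28,12,9]

OUTCOME = VC-HIT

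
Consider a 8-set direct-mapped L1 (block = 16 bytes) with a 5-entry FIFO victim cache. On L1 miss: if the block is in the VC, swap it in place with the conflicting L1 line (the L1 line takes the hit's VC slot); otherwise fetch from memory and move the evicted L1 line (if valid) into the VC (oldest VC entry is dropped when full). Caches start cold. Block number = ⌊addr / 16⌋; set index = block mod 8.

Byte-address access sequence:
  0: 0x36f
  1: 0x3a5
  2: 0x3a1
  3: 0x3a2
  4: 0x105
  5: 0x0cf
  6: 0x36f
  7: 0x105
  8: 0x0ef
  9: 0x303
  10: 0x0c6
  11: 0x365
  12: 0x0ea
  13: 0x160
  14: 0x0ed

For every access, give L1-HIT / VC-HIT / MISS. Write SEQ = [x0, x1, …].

SEQ = [MISS, MISS, L1-HIT, L1-HIT, MISS, MISS, L1-HIT, L1-HIT, MISS, MISS, L1-HIT, VC-HIT, VC-HIT, MISS, VC-HIT]

  [0] addr=0x36f blk=54 s=6: MISS | VC []
  [1] addr=0x3a5 blk=58 s=2: MISS | VC []
  [2] addr=0x3a1 blk=58 s=2: L1-HIT | VC []
  [3] addr=0x3a2 blk=58 s=2: L1-HIT | VC []
  [4] addr=0x105 blk=16 s=0: MISS | VC []
  [5] addr=0xcf blk=12 s=4: MISS | VC []
  [6] addr=0x36f blk=54 s=6: L1-HIT | VC []
  [7] addr=0x105 blk=16 s=0: L1-HIT | VC []
  [8] addr=0xef blk=14 s=6: MISS | VC [54]
  [9] addr=0x303 blk=48 s=0: MISS | VC [54, 16]
  [10] addr=0xc6 blk=12 s=4: L1-HIT | VC [54, 16]
  [11] addr=0x365 blk=54 s=6: VC-HIT | VC [14, 16]
  [12] addr=0xea blk=14 s=6: VC-HIT | VC [54, 16]
  [13] addr=0x160 blk=22 s=6: MISS | VC [54, 16, 14]
  [14] addr=0xed blk=14 s=6: VC-HIT | VC [54, 16, 22]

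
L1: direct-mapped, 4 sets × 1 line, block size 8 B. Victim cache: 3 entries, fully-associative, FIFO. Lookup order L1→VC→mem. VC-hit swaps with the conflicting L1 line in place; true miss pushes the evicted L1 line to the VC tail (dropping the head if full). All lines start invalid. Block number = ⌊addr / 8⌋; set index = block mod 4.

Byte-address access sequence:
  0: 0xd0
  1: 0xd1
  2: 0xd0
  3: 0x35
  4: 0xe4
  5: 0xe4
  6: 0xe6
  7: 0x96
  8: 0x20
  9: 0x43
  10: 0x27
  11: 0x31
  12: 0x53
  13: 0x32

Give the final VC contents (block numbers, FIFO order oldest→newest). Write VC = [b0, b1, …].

VC = [28, 8, 10]

  [0] addr=0xd0 blk=26 s=2: MISS | VC []
  [1] addr=0xd1 blk=26 s=2: L1-HIT | VC []
  [2] addr=0xd0 blk=26 s=2: L1-HIT | VC []
  [3] addr=0x35 blk=6 s=2: MISS | VC [26]
  [4] addr=0xe4 blk=28 s=0: MISS | VC [26]
  [5] addr=0xe4 blk=28 s=0: L1-HIT | VC [26]
  [6] addr=0xe6 blk=28 s=0: L1-HIT | VC [26]
  [7] addr=0x96 blk=18 s=2: MISS | VC [26, 6]
  [8] addr=0x20 blk=4 s=0: MISS | VC [26, 6, 28]
  [9] addr=0x43 blk=8 s=0: MISS | VC [6, 28, 4]
  [10] addr=0x27 blk=4 s=0: VC-HIT | VC [6, 28, 8]
  [11] addr=0x31 blk=6 s=2: VC-HIT | VC [18, 28, 8]
  [12] addr=0x53 blk=10 s=2: MISS | VC [28, 8, 6]
  [13] addr=0x32 blk=6 s=2: VC-HIT | VC [28, 8, 10]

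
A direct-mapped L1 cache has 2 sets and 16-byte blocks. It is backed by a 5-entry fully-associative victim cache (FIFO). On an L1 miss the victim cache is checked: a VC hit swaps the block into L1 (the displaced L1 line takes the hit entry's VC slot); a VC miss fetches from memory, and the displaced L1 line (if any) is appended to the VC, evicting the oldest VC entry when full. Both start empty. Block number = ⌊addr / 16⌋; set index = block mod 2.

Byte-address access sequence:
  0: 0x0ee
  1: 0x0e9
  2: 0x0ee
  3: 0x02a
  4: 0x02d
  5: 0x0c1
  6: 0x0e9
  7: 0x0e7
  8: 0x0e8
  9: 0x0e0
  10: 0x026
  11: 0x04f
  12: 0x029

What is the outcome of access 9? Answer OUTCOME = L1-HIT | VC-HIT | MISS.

OUTCOME = L1-HIT

#0 0xee→b14/s0 MISS; vc=[]
#1 0xe9→b14/s0 L1-HIT; vc=[]
#2 0xee→b14/s0 L1-HIT; vc=[]
#3 0x2a→b2/s0 MISS; vc=[14]
#4 0x2d→b2/s0 L1-HIT; vc=[14]
#5 0xc1→b12/s0 MISS; vc=[14,2]
#6 0xe9→b14/s0 VC-HIT; vc=[12,2]
#7 0xe7→b14/s0 L1-HIT; vc=[12,2]
#8 0xe8→b14/s0 L1-HIT; vc=[12,2]
#9 0xe0→b14/s0 L1-HIT; vc=[12,2]
#10 0x26→b2/s0 VC-HIT; vc=[12,14]
#11 0x4f→b4/s0 MISS; vc=[12,14,2]
#12 0x29→b2/s0 VC-HIT; vc=[12,14,4]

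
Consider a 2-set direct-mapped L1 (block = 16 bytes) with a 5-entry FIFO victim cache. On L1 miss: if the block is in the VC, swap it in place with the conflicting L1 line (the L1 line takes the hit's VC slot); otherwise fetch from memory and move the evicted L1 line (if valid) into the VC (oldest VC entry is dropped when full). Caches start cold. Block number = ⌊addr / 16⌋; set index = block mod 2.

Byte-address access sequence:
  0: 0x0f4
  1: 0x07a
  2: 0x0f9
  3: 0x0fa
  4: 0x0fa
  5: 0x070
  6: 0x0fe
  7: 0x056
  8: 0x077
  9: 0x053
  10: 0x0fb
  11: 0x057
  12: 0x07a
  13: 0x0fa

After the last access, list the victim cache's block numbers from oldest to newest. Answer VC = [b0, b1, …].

VC = [5, 7]

#0 0xf4→b15/s1 MISS; vc=[]
#1 0x7a→b7/s1 MISS; vc=[15]
#2 0xf9→b15/s1 VC-HIT; vc=[7]
#3 0xfa→b15/s1 L1-HIT; vc=[7]
#4 0xfa→b15/s1 L1-HIT; vc=[7]
#5 0x70→b7/s1 VC-HIT; vc=[15]
#6 0xfe→b15/s1 VC-HIT; vc=[7]
#7 0x56→b5/s1 MISS; vc=[7,15]
#8 0x77→b7/s1 VC-HIT; vc=[5,15]
#9 0x53→b5/s1 VC-HIT; vc=[7,15]
#10 0xfb→b15/s1 VC-HIT; vc=[7,5]
#11 0x57→b5/s1 VC-HIT; vc=[7,15]
#12 0x7a→b7/s1 VC-HIT; vc=[5,15]
#13 0xfa→b15/s1 VC-HIT; vc=[5,7]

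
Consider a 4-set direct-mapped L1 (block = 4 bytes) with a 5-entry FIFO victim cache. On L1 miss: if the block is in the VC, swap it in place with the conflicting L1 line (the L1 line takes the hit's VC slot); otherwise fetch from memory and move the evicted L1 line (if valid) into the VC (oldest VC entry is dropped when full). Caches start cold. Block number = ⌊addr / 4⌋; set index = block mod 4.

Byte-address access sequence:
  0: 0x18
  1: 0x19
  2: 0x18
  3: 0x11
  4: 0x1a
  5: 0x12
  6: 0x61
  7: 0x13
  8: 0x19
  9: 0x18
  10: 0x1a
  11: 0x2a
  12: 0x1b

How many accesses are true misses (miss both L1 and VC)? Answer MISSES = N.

MISSES = 4

#0 0x18→b6/s2 MISS; vc=[]
#1 0x19→b6/s2 L1-HIT; vc=[]
#2 0x18→b6/s2 L1-HIT; vc=[]
#3 0x11→b4/s0 MISS; vc=[]
#4 0x1a→b6/s2 L1-HIT; vc=[]
#5 0x12→b4/s0 L1-HIT; vc=[]
#6 0x61→b24/s0 MISS; vc=[4]
#7 0x13→b4/s0 VC-HIT; vc=[24]
#8 0x19→b6/s2 L1-HIT; vc=[24]
#9 0x18→b6/s2 L1-HIT; vc=[24]
#10 0x1a→b6/s2 L1-HIT; vc=[24]
#11 0x2a→b10/s2 MISS; vc=[24,6]
#12 0x1b→b6/s2 VC-HIT; vc=[24,10]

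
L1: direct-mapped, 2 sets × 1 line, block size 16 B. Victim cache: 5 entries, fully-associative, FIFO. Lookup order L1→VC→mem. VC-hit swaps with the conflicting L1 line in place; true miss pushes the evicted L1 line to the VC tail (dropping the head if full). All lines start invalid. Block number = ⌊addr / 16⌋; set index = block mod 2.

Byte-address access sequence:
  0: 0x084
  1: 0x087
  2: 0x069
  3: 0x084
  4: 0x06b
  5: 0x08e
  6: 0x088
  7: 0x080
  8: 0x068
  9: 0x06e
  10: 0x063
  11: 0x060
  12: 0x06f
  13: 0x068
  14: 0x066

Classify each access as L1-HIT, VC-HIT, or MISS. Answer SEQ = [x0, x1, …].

0: 0x84 (blk 8, set 0) → MISS  vc=[]
1: 0x87 (blk 8, set 0) → L1-HIT  vc=[]
2: 0x69 (blk 6, set 0) → MISS  vc=[8]
3: 0x84 (blk 8, set 0) → VC-HIT  vc=[6]
4: 0x6b (blk 6, set 0) → VC-HIT  vc=[8]
5: 0x8e (blk 8, set 0) → VC-HIT  vc=[6]
6: 0x88 (blk 8, set 0) → L1-HIT  vc=[6]
7: 0x80 (blk 8, set 0) → L1-HIT  vc=[6]
8: 0x68 (blk 6, set 0) → VC-HIT  vc=[8]
9: 0x6e (blk 6, set 0) → L1-HIT  vc=[8]
10: 0x63 (blk 6, set 0) → L1-HIT  vc=[8]
11: 0x60 (blk 6, set 0) → L1-HIT  vc=[8]
12: 0x6f (blk 6, set 0) → L1-HIT  vc=[8]
13: 0x68 (blk 6, set 0) → L1-HIT  vc=[8]
14: 0x66 (blk 6, set 0) → L1-HIT  vc=[8]

SEQ = [MISS, L1-HIT, MISS, VC-HIT, VC-HIT, VC-HIT, L1-HIT, L1-HIT, VC-HIT, L1-HIT, L1-HIT, L1-HIT, L1-HIT, L1-HIT, L1-HIT]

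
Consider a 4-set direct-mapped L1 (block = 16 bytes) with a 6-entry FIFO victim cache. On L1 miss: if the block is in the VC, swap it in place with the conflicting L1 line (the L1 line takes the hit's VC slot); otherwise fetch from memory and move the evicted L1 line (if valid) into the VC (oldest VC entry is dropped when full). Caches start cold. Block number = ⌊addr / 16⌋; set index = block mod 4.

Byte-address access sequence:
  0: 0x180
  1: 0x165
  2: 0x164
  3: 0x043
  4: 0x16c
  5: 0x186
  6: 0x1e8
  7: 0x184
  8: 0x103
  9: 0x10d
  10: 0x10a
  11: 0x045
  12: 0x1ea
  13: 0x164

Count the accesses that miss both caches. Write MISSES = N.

MISSES = 5

#0 0x180→b24/s0 MISS; vc=[]
#1 0x165→b22/s2 MISS; vc=[]
#2 0x164→b22/s2 L1-HIT; vc=[]
#3 0x43→b4/s0 MISS; vc=[24]
#4 0x16c→b22/s2 L1-HIT; vc=[24]
#5 0x186→b24/s0 VC-HIT; vc=[4]
#6 0x1e8→b30/s2 MISS; vc=[4,22]
#7 0x184→b24/s0 L1-HIT; vc=[4,22]
#8 0x103→b16/s0 MISS; vc=[4,22,24]
#9 0x10d→b16/s0 L1-HIT; vc=[4,22,24]
#10 0x10a→b16/s0 L1-HIT; vc=[4,22,24]
#11 0x45→b4/s0 VC-HIT; vc=[16,22,24]
#12 0x1ea→b30/s2 L1-HIT; vc=[16,22,24]
#13 0x164→b22/s2 VC-HIT; vc=[16,30,24]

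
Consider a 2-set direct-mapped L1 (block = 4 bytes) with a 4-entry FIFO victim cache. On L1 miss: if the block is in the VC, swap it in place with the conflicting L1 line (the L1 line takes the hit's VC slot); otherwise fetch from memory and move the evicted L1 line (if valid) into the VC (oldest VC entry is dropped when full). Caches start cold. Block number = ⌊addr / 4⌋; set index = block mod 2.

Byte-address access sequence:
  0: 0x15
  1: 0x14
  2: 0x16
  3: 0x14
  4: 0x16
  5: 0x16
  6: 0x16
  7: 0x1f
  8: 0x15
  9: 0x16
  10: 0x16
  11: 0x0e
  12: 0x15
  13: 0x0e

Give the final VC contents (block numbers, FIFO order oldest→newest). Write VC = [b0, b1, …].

  [0] addr=0x15 blk=5 s=1: MISS | VC []
  [1] addr=0x14 blk=5 s=1: L1-HIT | VC []
  [2] addr=0x16 blk=5 s=1: L1-HIT | VC []
  [3] addr=0x14 blk=5 s=1: L1-HIT | VC []
  [4] addr=0x16 blk=5 s=1: L1-HIT | VC []
  [5] addr=0x16 blk=5 s=1: L1-HIT | VC []
  [6] addr=0x16 blk=5 s=1: L1-HIT | VC []
  [7] addr=0x1f blk=7 s=1: MISS | VC [5]
  [8] addr=0x15 blk=5 s=1: VC-HIT | VC [7]
  [9] addr=0x16 blk=5 s=1: L1-HIT | VC [7]
  [10] addr=0x16 blk=5 s=1: L1-HIT | VC [7]
  [11] addr=0xe blk=3 s=1: MISS | VC [7, 5]
  [12] addr=0x15 blk=5 s=1: VC-HIT | VC [7, 3]
  [13] addr=0xe blk=3 s=1: VC-HIT | VC [7, 5]

VC = [7, 5]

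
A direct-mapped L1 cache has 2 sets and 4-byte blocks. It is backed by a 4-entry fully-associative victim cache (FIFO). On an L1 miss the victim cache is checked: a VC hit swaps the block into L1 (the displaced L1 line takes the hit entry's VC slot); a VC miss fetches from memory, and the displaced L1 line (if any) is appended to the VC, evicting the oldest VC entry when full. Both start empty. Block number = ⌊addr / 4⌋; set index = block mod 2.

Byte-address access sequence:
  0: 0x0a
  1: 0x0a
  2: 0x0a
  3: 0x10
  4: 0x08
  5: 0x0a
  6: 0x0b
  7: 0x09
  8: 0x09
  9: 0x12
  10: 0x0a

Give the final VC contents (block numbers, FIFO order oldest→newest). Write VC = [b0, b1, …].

#0 0xa→b2/s0 MISS; vc=[]
#1 0xa→b2/s0 L1-HIT; vc=[]
#2 0xa→b2/s0 L1-HIT; vc=[]
#3 0x10→b4/s0 MISS; vc=[2]
#4 0x8→b2/s0 VC-HIT; vc=[4]
#5 0xa→b2/s0 L1-HIT; vc=[4]
#6 0xb→b2/s0 L1-HIT; vc=[4]
#7 0x9→b2/s0 L1-HIT; vc=[4]
#8 0x9→b2/s0 L1-HIT; vc=[4]
#9 0x12→b4/s0 VC-HIT; vc=[2]
#10 0xa→b2/s0 VC-HIT; vc=[4]

VC = [4]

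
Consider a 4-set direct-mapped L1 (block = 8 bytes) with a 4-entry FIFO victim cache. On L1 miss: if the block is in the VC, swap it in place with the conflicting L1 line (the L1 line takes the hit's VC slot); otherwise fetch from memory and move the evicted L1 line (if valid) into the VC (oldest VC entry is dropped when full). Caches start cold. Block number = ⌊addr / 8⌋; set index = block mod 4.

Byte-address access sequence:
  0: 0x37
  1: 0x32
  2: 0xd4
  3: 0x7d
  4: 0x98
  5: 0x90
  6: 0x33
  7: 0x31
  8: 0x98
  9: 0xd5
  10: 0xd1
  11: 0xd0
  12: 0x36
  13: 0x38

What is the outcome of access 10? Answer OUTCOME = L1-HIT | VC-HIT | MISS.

OUTCOME = L1-HIT

0: 0x37 (blk 6, set 2) → MISS  vc=[]
1: 0x32 (blk 6, set 2) → L1-HIT  vc=[]
2: 0xd4 (blk 26, set 2) → MISS  vc=[6]
3: 0x7d (blk 15, set 3) → MISS  vc=[6]
4: 0x98 (blk 19, set 3) → MISS  vc=[6, 15]
5: 0x90 (blk 18, set 2) → MISS  vc=[6, 15, 26]
6: 0x33 (blk 6, set 2) → VC-HIT  vc=[18, 15, 26]
7: 0x31 (blk 6, set 2) → L1-HIT  vc=[18, 15, 26]
8: 0x98 (blk 19, set 3) → L1-HIT  vc=[18, 15, 26]
9: 0xd5 (blk 26, set 2) → VC-HIT  vc=[18, 15, 6]
10: 0xd1 (blk 26, set 2) → L1-HIT  vc=[18, 15, 6]
11: 0xd0 (blk 26, set 2) → L1-HIT  vc=[18, 15, 6]
12: 0x36 (blk 6, set 2) → VC-HIT  vc=[18, 15, 26]
13: 0x38 (blk 7, set 3) → MISS  vc=[18, 15, 26, 19]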